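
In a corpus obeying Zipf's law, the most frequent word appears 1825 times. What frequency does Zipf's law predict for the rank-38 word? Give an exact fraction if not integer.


Zipf's law: freq(rank) = f1 / rank
f1 = 1825, rank = 38
freq = 1825 / 38
GCD(1825, 38) = 1
Simplified: 1825/38

1825/38


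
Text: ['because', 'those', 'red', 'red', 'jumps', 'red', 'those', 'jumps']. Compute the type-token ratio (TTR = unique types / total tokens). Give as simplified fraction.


Tokens: 8
Unique types: ('because', 'jumps', 'red', 'those') = 4
TTR = 4/8
Simplify: divide both by 4 -> 1/2
TTR = 1/2

1/2


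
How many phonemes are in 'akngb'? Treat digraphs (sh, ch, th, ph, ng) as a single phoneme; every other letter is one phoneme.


Parsing 'akngb' greedily, digraphs first:
  'a' -> vowel phoneme (phonemes so far: 1)
  'k' -> consonant phoneme (phonemes so far: 2)
  'ng' -> digraph (1 consonant phoneme) (phonemes so far: 3)
  'b' -> consonant phoneme (phonemes so far: 4)
Total phonemes: 4

4


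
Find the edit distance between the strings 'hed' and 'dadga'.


Building DP table for s1='hed' (len 3) and s2='dadga' (len 5):
       d  a  d  g  a
    0  1  2  3  4  5
  h 1  1  2  3  4  5
  e 2  2  2  3  4  5
  d 3  2  3  2  3  4
Edit distance = dp[3][5] = 4

4


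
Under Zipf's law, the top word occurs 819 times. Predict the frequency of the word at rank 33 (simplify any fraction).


Zipf's law: freq(rank) = f1 / rank
f1 = 819, rank = 33
freq = 819 / 33
GCD(819, 33) = 3
Simplified: 273/11

273/11


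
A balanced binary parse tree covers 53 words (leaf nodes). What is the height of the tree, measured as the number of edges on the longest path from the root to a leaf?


In a balanced binary tree with n leaves the deepest leaf is ceil(log2(n)) edges below the root.
log2(53) = 5.7279
ceil(5.7279) = 6
height (edges) = 6

6


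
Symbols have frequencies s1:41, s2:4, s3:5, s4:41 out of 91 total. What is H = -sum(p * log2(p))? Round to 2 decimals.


Computing entropy H = -sum(p_i * log2(p_i)):
  s1: p = 41/91 = 0.4505, -p*log2(p) = 0.5182
  s2: p = 4/91 = 0.0440, -p*log2(p) = 0.1981
  s3: p = 5/91 = 0.0549, -p*log2(p) = 0.2300
  s4: p = 41/91 = 0.4505, -p*log2(p) = 0.5182
H = sum of terms = 1.4645
Rounded to 2 decimals: 1.46

1.46


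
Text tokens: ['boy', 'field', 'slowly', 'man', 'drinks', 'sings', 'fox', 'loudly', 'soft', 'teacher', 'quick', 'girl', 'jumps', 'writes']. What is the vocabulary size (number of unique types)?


Listing all tokens and tracking unique types:
  Token 1: 'boy' -> NEW (unique so far: 1)
  Token 2: 'field' -> NEW (unique so far: 2)
  Token 3: 'slowly' -> NEW (unique so far: 3)
  Token 4: 'man' -> NEW (unique so far: 4)
  Token 5: 'drinks' -> NEW (unique so far: 5)
  Token 6: 'sings' -> NEW (unique so far: 6)
  Token 7: 'fox' -> NEW (unique so far: 7)
  Token 8: 'loudly' -> NEW (unique so far: 8)
  Token 9: 'soft' -> NEW (unique so far: 9)
  Token 10: 'teacher' -> NEW (unique so far: 10)
  Token 11: 'quick' -> NEW (unique so far: 11)
  Token 12: 'girl' -> NEW (unique so far: 12)
  Token 13: 'jumps' -> NEW (unique so far: 13)
  Token 14: 'writes' -> NEW (unique so far: 14)
Unique types: ('boy', 'drinks', 'field', 'fox', 'girl', 'jumps', 'loudly', 'man', 'quick', 'sings', 'slowly', 'soft', 'teacher', 'writes')
Vocabulary size: 14

14


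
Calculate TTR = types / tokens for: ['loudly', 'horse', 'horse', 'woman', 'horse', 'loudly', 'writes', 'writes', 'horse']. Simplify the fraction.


Tokens: 9
Unique types: ('horse', 'loudly', 'woman', 'writes') = 4
TTR = 4/9
Already in lowest terms.

4/9


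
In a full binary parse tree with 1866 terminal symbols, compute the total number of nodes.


Leaf nodes (terminals): 1866
Internal nodes = n - 1 = 1866 - 1 = 1865
Total = leaves + internal = 1866 + 1865 = 3731

3731


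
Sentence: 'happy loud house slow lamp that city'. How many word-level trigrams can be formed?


Word trigrams from [7] words:
  Trigram 1: (happy loud house)
  Trigram 2: (loud house slow)
  Trigram 3: (house slow lamp)
  Trigram 4: (slow lamp that)
  Trigram 5: (lamp that city)
Total word trigrams: 7 - 2 = 5

5


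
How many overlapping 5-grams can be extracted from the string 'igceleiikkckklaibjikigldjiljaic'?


String 'igceleiikkckklaibjikigldjiljaic' has length L = 31.
Number of overlapping n-grams = L - n + 1
Substituting: 31 - 5 + 1 = 27

27


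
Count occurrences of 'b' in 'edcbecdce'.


Scanning 'edcbecdce' for 'b':
  Position 3: 'b' -> MATCH (count: 1)
Total occurrences of 'b': 1

1


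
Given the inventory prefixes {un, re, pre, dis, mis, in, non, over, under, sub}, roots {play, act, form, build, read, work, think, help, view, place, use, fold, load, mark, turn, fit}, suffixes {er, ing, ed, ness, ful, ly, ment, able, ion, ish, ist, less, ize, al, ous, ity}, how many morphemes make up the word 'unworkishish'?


Segmenting 'unworkishish' against the inventory:
  'un' -> prefix (morpheme 1)
  'work' -> root (morpheme 2)
  'ish' -> suffix (morpheme 3)
  'ish' -> suffix (morpheme 4)
Total morphemes: 4

4


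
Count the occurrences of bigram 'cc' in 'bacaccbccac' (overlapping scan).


Scanning 'bacaccbccac' for bigram 'cc':
  Position 0: 'ba' -> no
  Position 1: 'ac' -> no
  Position 2: 'ca' -> no
  Position 3: 'ac' -> no
  Position 4: 'cc' -> MATCH
  Position 5: 'cb' -> no
  Position 6: 'bc' -> no
  Position 7: 'cc' -> MATCH
  Position 8: 'ca' -> no
  Position 9: 'ac' -> no
Total matches: 2

2


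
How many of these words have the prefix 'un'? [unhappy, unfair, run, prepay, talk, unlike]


Checking each word for prefix 'un':
  'unhappy' -> YES, starts with 'un' (count: 1)
  'unfair' -> YES, starts with 'un' (count: 2)
  'run' -> no (count: 2)
  'prepay' -> no (count: 2)
  'talk' -> no (count: 2)
  'unlike' -> YES, starts with 'un' (count: 3)
Total with prefix 'un': 3

3


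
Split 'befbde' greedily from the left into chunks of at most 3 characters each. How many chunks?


'befbde' has 6 characters.
Chunking with max size 3:
  Chunk 1: 'bef' (positions 0-2)
  Chunk 2: 'bde' (positions 3-5)
Total chunks: ceil(6 / 3) = 2

2


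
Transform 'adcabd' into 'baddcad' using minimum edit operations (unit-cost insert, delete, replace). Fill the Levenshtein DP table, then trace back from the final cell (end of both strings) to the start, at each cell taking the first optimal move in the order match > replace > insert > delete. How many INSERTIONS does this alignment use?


Edit distance = 3. Backtracking from cell (6, 7) with preference match > replace > insert > delete,
then listing the resulting alignment 'adcabd' -> 'baddcad' left to right:
  Step 1: insert 'b' [insertion #1]
  Step 2: keep 'a'
  Step 3: insert 'd' [insertion #2]
  Step 4: keep 'd'
  Step 5: keep 'c'
  Step 6: keep 'a'
  Step 7: delete 'b'
  Step 8: keep 'd'
Total insertions: 2

2


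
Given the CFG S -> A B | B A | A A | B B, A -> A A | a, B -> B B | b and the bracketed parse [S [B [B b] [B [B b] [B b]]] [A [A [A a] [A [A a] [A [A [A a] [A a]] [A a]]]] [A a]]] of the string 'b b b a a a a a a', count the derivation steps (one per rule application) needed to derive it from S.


Every bracketed nonterminal node [X ...] in the tree is produced by exactly one rule application.
Reading the tree off as a leftmost derivation:
  Step 1: S  =>  B A   (applied S -> B A)
  Step 2: B A  =>  B B A   (applied B -> B B)
  Step 3: B B A  =>  b B A   (applied B -> b)
  Step 4: b B A  =>  b B B A   (applied B -> B B)
  Step 5: b B B A  =>  b b B A   (applied B -> b)
  Step 6: b b B A  =>  b b b A   (applied B -> b)
  Step 7: b b b A  =>  b b b A A   (applied A -> A A)
  Step 8: b b b A A  =>  b b b A A A   (applied A -> A A)
  Step 9: b b b A A A  =>  b b b a A A   (applied A -> a)
  Step 10: b b b a A A  =>  b b b a A A A   (applied A -> A A)
  Step 11: b b b a A A A  =>  b b b a a A A   (applied A -> a)
  Step 12: b b b a a A A  =>  b b b a a A A A   (applied A -> A A)
  Step 13: b b b a a A A A  =>  b b b a a A A A A   (applied A -> A A)
  Step 14: b b b a a A A A A  =>  b b b a a a A A A   (applied A -> a)
  Step 15: b b b a a a A A A  =>  b b b a a a a A A   (applied A -> a)
  Step 16: b b b a a a a A A  =>  b b b a a a a a A   (applied A -> a)
  Step 17: b b b a a a a a A  =>  b b b a a a a a a   (applied A -> a)
Final yield: b b b a a a a a a
Total rewrite steps: 17

17


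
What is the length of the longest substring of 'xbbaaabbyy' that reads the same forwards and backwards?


Scanning 'xbbaaabbyy' for palindromic substrings.
Substring at positions 1-7: 'bbaaabb'.
Check: reverse('bbaaabb') = 'bbaaabb' -> palindrome confirmed.
Neighbouring characters ('x' / 'y') break symmetry, so it cannot extend further.
No longer palindromic substring exists; longest length = 7

7


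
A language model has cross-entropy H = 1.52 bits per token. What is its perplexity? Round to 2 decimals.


Perplexity formula: PP = 2^H
H = 1.52
PP = 2^1.52
Decompose: 2^1.52 = 2^1 * 2^0.52
2^1 = 2, 2^0.52 ~ 1.4339552
PP ~ 2 * 1.4339552 = 2.8679104
Rounded to 2 decimals: 2.87

2.87


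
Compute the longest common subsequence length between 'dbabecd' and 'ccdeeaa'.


DP table for LCS of 'dbabecd' and 'ccdeeaa':
       c  c  d  e  e  a  a
    0  0  0  0  0  0  0  0
  d 0  0  0  1  1  1  1  1
  b 0  0  0  1  1  1  1  1
  a 0  0  0  1  1  1  2  2
  b 0  0  0  1  1  1  2  2
  e 0  0  0  1  2  2  2  2
  c 0  1  1  1  2  2  2  2
  d 0  1  1  2  2  2  2  2
LCS: 'da'
LCS length = 2

2


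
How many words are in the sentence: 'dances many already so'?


Counting words by splitting on spaces:
  Word 1: 'dances'
  Word 2: 'many'
  Word 3: 'already'
  Word 4: 'so'
Total words: 4

4


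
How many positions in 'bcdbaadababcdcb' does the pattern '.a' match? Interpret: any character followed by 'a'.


Pattern: .a means any character followed by 'a'.
Scanning 'bcdbaadababcdcb' position-by-position:
  Pos 0: window 'bc' -> no
  Pos 1: window 'cd' -> no
  Pos 2: window 'db' -> no
  Pos 3: window 'ba' -> MATCH
  Pos 4: window 'aa' -> MATCH
  Pos 5: window 'ad' -> no
  Pos 6: window 'da' -> MATCH
  Pos 7: window 'ab' -> no
  Pos 8: window 'ba' -> MATCH
  Pos 9: window 'ab' -> no
  Pos 10: window 'bc' -> no
  Pos 11: window 'cd' -> no
  Pos 12: window 'dc' -> no
  Pos 13: window 'cb' -> no
  Pos 14: window 'b' -> no
Total matches: 4

4


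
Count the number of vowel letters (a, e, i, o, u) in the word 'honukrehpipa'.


Scanning each character of 'honukrehpipa':
  Position 1: 'h' -> consonant (running count: 0)
  Position 2: 'o' -> vowel (running count: 1)
  Position 3: 'n' -> consonant (running count: 1)
  Position 4: 'u' -> vowel (running count: 2)
  Position 5: 'k' -> consonant (running count: 2)
  Position 6: 'r' -> consonant (running count: 2)
  Position 7: 'e' -> vowel (running count: 3)
  Position 8: 'h' -> consonant (running count: 3)
  Position 9: 'p' -> consonant (running count: 3)
  Position 10: 'i' -> vowel (running count: 4)
  Position 11: 'p' -> consonant (running count: 4)
  Position 12: 'a' -> vowel (running count: 5)
Total vowels: 5

5


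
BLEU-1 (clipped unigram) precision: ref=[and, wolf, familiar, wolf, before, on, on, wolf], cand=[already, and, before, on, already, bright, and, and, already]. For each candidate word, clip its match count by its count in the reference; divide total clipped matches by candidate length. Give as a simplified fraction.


Reference word counts: {'and': 1, 'before': 1, 'familiar': 1, 'on': 2, 'wolf': 3}
Checking each candidate word (with clipping):
  'already' -> not in reference -> no match (matches: 0)
  'and' -> in reference (ref count 1, used 1/1) -> match (matches: 1)
  'before' -> in reference (ref count 1, used 1/1) -> match (matches: 2)
  'on' -> in reference (ref count 2, used 1/2) -> match (matches: 3)
  'already' -> not in reference -> no match (matches: 3)
  'bright' -> not in reference -> no match (matches: 3)
  'and' -> ref count 1 already used up (1/1) -> clipped, no match (matches: 3)
  'and' -> ref count 1 already used up (1/1) -> clipped, no match (matches: 3)
  'already' -> not in reference -> no match (matches: 3)
Clipped matches: 3, Candidate length: 9
Precision = 3/9 = 1/3

1/3


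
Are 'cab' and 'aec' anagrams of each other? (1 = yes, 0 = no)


Sort characters of 'cab': 'abc'
Sort characters of 'aec': 'ace'
Sorted forms differ -> they are NOT anagrams
Result: 0

0


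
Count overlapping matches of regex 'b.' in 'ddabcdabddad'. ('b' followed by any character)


Pattern: b. means 'b' followed by any character.
Scanning 'ddabcdabddad' position-by-position:
  Pos 0: window 'dd' -> no
  Pos 1: window 'da' -> no
  Pos 2: window 'ab' -> no
  Pos 3: window 'bc' -> MATCH
  Pos 4: window 'cd' -> no
  Pos 5: window 'da' -> no
  Pos 6: window 'ab' -> no
  Pos 7: window 'bd' -> MATCH
  Pos 8: window 'dd' -> no
  Pos 9: window 'da' -> no
  Pos 10: window 'ad' -> no
  Pos 11: window 'd' -> no
Total matches: 2

2


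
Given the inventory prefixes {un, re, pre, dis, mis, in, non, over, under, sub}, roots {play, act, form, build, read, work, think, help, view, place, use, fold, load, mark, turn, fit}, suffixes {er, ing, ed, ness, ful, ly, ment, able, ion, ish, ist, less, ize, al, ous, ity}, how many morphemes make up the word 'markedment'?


Segmenting 'markedment' against the inventory:
  'mark' -> root (morpheme 1)
  'ed' -> suffix (morpheme 2)
  'ment' -> suffix (morpheme 3)
Total morphemes: 3

3


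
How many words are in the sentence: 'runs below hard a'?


Counting words by splitting on spaces:
  Word 1: 'runs'
  Word 2: 'below'
  Word 3: 'hard'
  Word 4: 'a'
Total words: 4

4


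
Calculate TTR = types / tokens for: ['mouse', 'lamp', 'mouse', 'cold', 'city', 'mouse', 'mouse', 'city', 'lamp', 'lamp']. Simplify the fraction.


Tokens: 10
Unique types: ('city', 'cold', 'lamp', 'mouse') = 4
TTR = 4/10
Simplify: divide both by 2 -> 2/5
TTR = 2/5

2/5


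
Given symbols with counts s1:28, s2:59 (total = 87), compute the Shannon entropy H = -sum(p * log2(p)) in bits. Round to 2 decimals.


Computing entropy H = -sum(p_i * log2(p_i)):
  s1: p = 28/87 = 0.3218, -p*log2(p) = 0.5264
  s2: p = 59/87 = 0.6782, -p*log2(p) = 0.3800
H = sum of terms = 0.9064
Rounded to 2 decimals: 0.91

0.91


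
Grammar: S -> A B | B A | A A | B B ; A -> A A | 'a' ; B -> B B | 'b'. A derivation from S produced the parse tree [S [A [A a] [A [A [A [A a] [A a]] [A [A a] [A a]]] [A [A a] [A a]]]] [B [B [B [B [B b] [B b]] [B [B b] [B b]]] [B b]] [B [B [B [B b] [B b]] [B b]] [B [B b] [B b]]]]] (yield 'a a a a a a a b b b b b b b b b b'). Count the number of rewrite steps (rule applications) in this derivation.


Every bracketed nonterminal node [X ...] in the tree is produced by exactly one rule application.
Reading the tree off as a leftmost derivation:
  Step 1: S  =>  A B   (applied S -> A B)
  Step 2: A B  =>  A A B   (applied A -> A A)
  Step 3: A A B  =>  a A B   (applied A -> a)
  Step 4: a A B  =>  a A A B   (applied A -> A A)
  Step 5: a A A B  =>  a A A A B   (applied A -> A A)
  Step 6: a A A A B  =>  a A A A A B   (applied A -> A A)
  Step 7: a A A A A B  =>  a a A A A B   (applied A -> a)
  Step 8: a a A A A B  =>  a a a A A B   (applied A -> a)
  Step 9: a a a A A B  =>  a a a A A A B   (applied A -> A A)
  Step 10: a a a A A A B  =>  a a a a A A B   (applied A -> a)
  Step 11: a a a a A A B  =>  a a a a a A B   (applied A -> a)
  Step 12: a a a a a A B  =>  a a a a a A A B   (applied A -> A A)
  Step 13: a a a a a A A B  =>  a a a a a a A B   (applied A -> a)
  Step 14: a a a a a a A B  =>  a a a a a a a B   (applied A -> a)
  Step 15: a a a a a a a B  =>  a a a a a a a B B   (applied B -> B B)
  Step 16: a a a a a a a B B  =>  a a a a a a a B B B   (applied B -> B B)
  Step 17: a a a a a a a B B B  =>  a a a a a a a B B B B   (applied B -> B B)
  Step 18: a a a a a a a B B B B  =>  a a a a a a a B B B B B   (applied B -> B B)
  Step 19: a a a a a a a B B B B B  =>  a a a a a a a b B B B B   (applied B -> b)
  Step 20: a a a a a a a b B B B B  =>  a a a a a a a b b B B B   (applied B -> b)
  Step 21: a a a a a a a b b B B B  =>  a a a a a a a b b B B B B   (applied B -> B B)
  Step 22: a a a a a a a b b B B B B  =>  a a a a a a a b b b B B B   (applied B -> b)
  Step 23: a a a a a a a b b b B B B  =>  a a a a a a a b b b b B B   (applied B -> b)
  Step 24: a a a a a a a b b b b B B  =>  a a a a a a a b b b b b B   (applied B -> b)
  Step 25: a a a a a a a b b b b b B  =>  a a a a a a a b b b b b B B   (applied B -> B B)
  Step 26: a a a a a a a b b b b b B B  =>  a a a a a a a b b b b b B B B   (applied B -> B B)
  Step 27: a a a a a a a b b b b b B B B  =>  a a a a a a a b b b b b B B B B   (applied B -> B B)
  Step 28: a a a a a a a b b b b b B B B B  =>  a a a a a a a b b b b b b B B B   (applied B -> b)
  Step 29: a a a a a a a b b b b b b B B B  =>  a a a a a a a b b b b b b b B B   (applied B -> b)
  Step 30: a a a a a a a b b b b b b b B B  =>  a a a a a a a b b b b b b b b B   (applied B -> b)
  Step 31: a a a a a a a b b b b b b b b B  =>  a a a a a a a b b b b b b b b B B   (applied B -> B B)
  Step 32: a a a a a a a b b b b b b b b B B  =>  a a a a a a a b b b b b b b b b B   (applied B -> b)
  Step 33: a a a a a a a b b b b b b b b b B  =>  a a a a a a a b b b b b b b b b b   (applied B -> b)
Final yield: a a a a a a a b b b b b b b b b b
Total rewrite steps: 33

33


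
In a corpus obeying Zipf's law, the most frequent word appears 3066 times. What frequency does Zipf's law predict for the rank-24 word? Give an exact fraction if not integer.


Zipf's law: freq(rank) = f1 / rank
f1 = 3066, rank = 24
freq = 3066 / 24
GCD(3066, 24) = 6
Simplified: 511/4

511/4


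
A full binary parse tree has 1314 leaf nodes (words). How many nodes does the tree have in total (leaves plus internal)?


Leaf nodes (terminals): 1314
Internal nodes = n - 1 = 1314 - 1 = 1313
Total = leaves + internal = 1314 + 1313 = 2627

2627


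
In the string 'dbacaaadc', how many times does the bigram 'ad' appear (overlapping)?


Scanning 'dbacaaadc' for bigram 'ad':
  Position 0: 'db' -> no
  Position 1: 'ba' -> no
  Position 2: 'ac' -> no
  Position 3: 'ca' -> no
  Position 4: 'aa' -> no
  Position 5: 'aa' -> no
  Position 6: 'ad' -> MATCH
  Position 7: 'dc' -> no
Total matches: 1

1


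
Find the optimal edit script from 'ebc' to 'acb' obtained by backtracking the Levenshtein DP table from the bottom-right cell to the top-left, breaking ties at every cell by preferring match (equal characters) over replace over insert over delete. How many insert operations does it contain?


Edit distance = 3. Backtracking from cell (3, 3) with preference match > replace > insert > delete,
then listing the resulting alignment 'ebc' -> 'acb' left to right:
  Step 1: replace e->a
  Step 2: replace b->c
  Step 3: replace c->b
Total insertions: 0

0


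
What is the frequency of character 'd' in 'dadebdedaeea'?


Scanning 'dadebdedaeea' for 'd':
  Position 0: 'd' -> MATCH (count: 1)
  Position 2: 'd' -> MATCH (count: 2)
  Position 5: 'd' -> MATCH (count: 3)
  Position 7: 'd' -> MATCH (count: 4)
Total occurrences of 'd': 4

4


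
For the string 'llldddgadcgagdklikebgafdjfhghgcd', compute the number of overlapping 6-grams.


String 'llldddgadcgagdklikebgafdjfhghgcd' has length L = 32.
Number of overlapping n-grams = L - n + 1
Substituting: 32 - 6 + 1 = 27

27


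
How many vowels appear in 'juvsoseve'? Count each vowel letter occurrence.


Scanning each character of 'juvsoseve':
  Position 1: 'j' -> consonant (running count: 0)
  Position 2: 'u' -> vowel (running count: 1)
  Position 3: 'v' -> consonant (running count: 1)
  Position 4: 's' -> consonant (running count: 1)
  Position 5: 'o' -> vowel (running count: 2)
  Position 6: 's' -> consonant (running count: 2)
  Position 7: 'e' -> vowel (running count: 3)
  Position 8: 'v' -> consonant (running count: 3)
  Position 9: 'e' -> vowel (running count: 4)
Total vowels: 4

4


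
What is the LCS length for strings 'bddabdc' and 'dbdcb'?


DP table for LCS of 'bddabdc' and 'dbdcb':
       d  b  d  c  b
    0  0  0  0  0  0
  b 0  0  1  1  1  1
  d 0  1  1  2  2  2
  d 0  1  1  2  2  2
  a 0  1  1  2  2  2
  b 0  1  2  2  2  3
  d 0  1  2  3  3  3
  c 0  1  2  3  4  4
LCS: 'dbdc'
LCS length = 4

4


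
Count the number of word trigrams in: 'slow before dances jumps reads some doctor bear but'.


Word trigrams from [9] words:
  Trigram 1: (slow before dances)
  Trigram 2: (before dances jumps)
  Trigram 3: (dances jumps reads)
  Trigram 4: (jumps reads some)
  Trigram 5: (reads some doctor)
  Trigram 6: (some doctor bear)
  Trigram 7: (doctor bear but)
Total word trigrams: 9 - 2 = 7

7


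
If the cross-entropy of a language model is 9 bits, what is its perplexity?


Perplexity formula: PP = 2^H
H = 9
PP = 2^9
PP = 2^9 = 512

512


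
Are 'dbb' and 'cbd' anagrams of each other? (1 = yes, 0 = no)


Sort characters of 'dbb': 'bbd'
Sort characters of 'cbd': 'bcd'
Sorted forms differ -> they are NOT anagrams
Result: 0

0


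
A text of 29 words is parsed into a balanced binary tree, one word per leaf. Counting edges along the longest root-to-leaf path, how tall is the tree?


In a balanced binary tree with n leaves the deepest leaf is ceil(log2(n)) edges below the root.
log2(29) = 4.8580
ceil(4.8580) = 5
height (edges) = 5

5


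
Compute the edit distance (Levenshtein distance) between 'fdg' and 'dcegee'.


Building DP table for s1='fdg' (len 3) and s2='dcegee' (len 6):
       d  c  e  g  e  e
    0  1  2  3  4  5  6
  f 1  1  2  3  4  5  6
  d 2  1  2  3  4  5  6
  g 3  2  2  3  3  4  5
Edit distance = dp[3][6] = 5

5


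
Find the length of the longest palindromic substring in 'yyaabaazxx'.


Scanning 'yyaabaazxx' for palindromic substrings.
Substring at positions 2-6: 'aabaa'.
Check: reverse('aabaa') = 'aabaa' -> palindrome confirmed.
Neighbouring characters ('y' / 'z') break symmetry, so it cannot extend further.
No longer palindromic substring exists; longest length = 5

5


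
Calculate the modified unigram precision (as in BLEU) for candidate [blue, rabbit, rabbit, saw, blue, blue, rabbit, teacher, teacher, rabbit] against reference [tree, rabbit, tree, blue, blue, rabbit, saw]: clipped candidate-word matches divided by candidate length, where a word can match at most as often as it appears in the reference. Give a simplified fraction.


Reference word counts: {'blue': 2, 'rabbit': 2, 'saw': 1, 'tree': 2}
Checking each candidate word (with clipping):
  'blue' -> in reference (ref count 2, used 1/2) -> match (matches: 1)
  'rabbit' -> in reference (ref count 2, used 1/2) -> match (matches: 2)
  'rabbit' -> in reference (ref count 2, used 2/2) -> match (matches: 3)
  'saw' -> in reference (ref count 1, used 1/1) -> match (matches: 4)
  'blue' -> in reference (ref count 2, used 2/2) -> match (matches: 5)
  'blue' -> ref count 2 already used up (2/2) -> clipped, no match (matches: 5)
  'rabbit' -> ref count 2 already used up (2/2) -> clipped, no match (matches: 5)
  'teacher' -> not in reference -> no match (matches: 5)
  'teacher' -> not in reference -> no match (matches: 5)
  'rabbit' -> ref count 2 already used up (2/2) -> clipped, no match (matches: 5)
Clipped matches: 5, Candidate length: 10
Precision = 5/10 = 1/2

1/2


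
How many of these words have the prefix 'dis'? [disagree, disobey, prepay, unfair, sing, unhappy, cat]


Checking each word for prefix 'dis':
  'disagree' -> YES, starts with 'dis' (count: 1)
  'disobey' -> YES, starts with 'dis' (count: 2)
  'prepay' -> no (count: 2)
  'unfair' -> no (count: 2)
  'sing' -> no (count: 2)
  'unhappy' -> no (count: 2)
  'cat' -> no (count: 2)
Total with prefix 'dis': 2

2


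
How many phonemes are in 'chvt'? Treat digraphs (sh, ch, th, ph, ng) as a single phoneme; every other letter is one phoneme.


Parsing 'chvt' greedily, digraphs first:
  'ch' -> digraph (1 consonant phoneme) (phonemes so far: 1)
  'v' -> consonant phoneme (phonemes so far: 2)
  't' -> consonant phoneme (phonemes so far: 3)
Total phonemes: 3

3


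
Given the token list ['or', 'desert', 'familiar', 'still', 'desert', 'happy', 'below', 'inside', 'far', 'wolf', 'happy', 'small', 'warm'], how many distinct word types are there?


Listing all tokens and tracking unique types:
  Token 1: 'or' -> NEW (unique so far: 1)
  Token 2: 'desert' -> NEW (unique so far: 2)
  Token 3: 'familiar' -> NEW (unique so far: 3)
  Token 4: 'still' -> NEW (unique so far: 4)
  Token 5: 'desert' -> duplicate (unique so far: 4)
  Token 6: 'happy' -> NEW (unique so far: 5)
  Token 7: 'below' -> NEW (unique so far: 6)
  Token 8: 'inside' -> NEW (unique so far: 7)
  Token 9: 'far' -> NEW (unique so far: 8)
  Token 10: 'wolf' -> NEW (unique so far: 9)
  Token 11: 'happy' -> duplicate (unique so far: 9)
  Token 12: 'small' -> NEW (unique so far: 10)
  Token 13: 'warm' -> NEW (unique so far: 11)
Unique types: ('below', 'desert', 'familiar', 'far', 'happy', 'inside', 'or', 'small', 'still', 'warm', 'wolf')
Vocabulary size: 11

11


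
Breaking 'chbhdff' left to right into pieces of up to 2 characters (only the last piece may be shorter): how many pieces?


'chbhdff' has 7 characters.
Chunking with max size 2:
  Chunk 1: 'ch' (positions 0-1)
  Chunk 2: 'bh' (positions 2-3)
  Chunk 3: 'df' (positions 4-5)
  Chunk 4: 'f' (positions 6-6)
Total chunks: ceil(7 / 2) = 4

4


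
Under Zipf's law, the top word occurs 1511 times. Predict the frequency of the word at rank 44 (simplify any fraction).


Zipf's law: freq(rank) = f1 / rank
f1 = 1511, rank = 44
freq = 1511 / 44
GCD(1511, 44) = 1
Simplified: 1511/44

1511/44


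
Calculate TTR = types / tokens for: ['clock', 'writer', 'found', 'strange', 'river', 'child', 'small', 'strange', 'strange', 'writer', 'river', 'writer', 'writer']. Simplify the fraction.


Tokens: 13
Unique types: ('child', 'clock', 'found', 'river', 'small', 'strange', 'writer') = 7
TTR = 7/13
Already in lowest terms.

7/13


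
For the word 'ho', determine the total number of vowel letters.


Scanning each character of 'ho':
  Position 1: 'h' -> consonant (running count: 0)
  Position 2: 'o' -> vowel (running count: 1)
Total vowels: 1

1


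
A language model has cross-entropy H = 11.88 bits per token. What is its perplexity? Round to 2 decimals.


Perplexity formula: PP = 2^H
H = 11.88
PP = 2^11.88
Decompose: 2^11.88 = 2^11 * 2^0.88
2^11 = 2048, 2^0.88 ~ 1.8403753
PP ~ 2048 * 1.8403753 = 3769.0886144
Rounded to 2 decimals: 3769.09

3769.09


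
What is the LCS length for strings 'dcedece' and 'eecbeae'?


DP table for LCS of 'dcedece' and 'eecbeae':
       e  e  c  b  e  a  e
    0  0  0  0  0  0  0  0
  d 0  0  0  0  0  0  0  0
  c 0  0  0  1  1  1  1  1
  e 0  1  1  1  1  2  2  2
  d 0  1  1  1  1  2  2  2
  e 0  1  2  2  2  2  2  3
  c 0  1  2  3  3  3  3  3
  e 0  1  2  3  3  4  4  4
LCS: 'eece'
LCS length = 4

4


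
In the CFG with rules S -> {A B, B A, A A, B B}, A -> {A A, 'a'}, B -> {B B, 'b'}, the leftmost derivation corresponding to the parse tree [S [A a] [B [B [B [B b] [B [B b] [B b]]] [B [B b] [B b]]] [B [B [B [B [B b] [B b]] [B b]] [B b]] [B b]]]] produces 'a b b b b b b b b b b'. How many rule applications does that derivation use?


Every bracketed nonterminal node [X ...] in the tree is produced by exactly one rule application.
Reading the tree off as a leftmost derivation:
  Step 1: S  =>  A B   (applied S -> A B)
  Step 2: A B  =>  a B   (applied A -> a)
  Step 3: a B  =>  a B B   (applied B -> B B)
  Step 4: a B B  =>  a B B B   (applied B -> B B)
  Step 5: a B B B  =>  a B B B B   (applied B -> B B)
  Step 6: a B B B B  =>  a b B B B   (applied B -> b)
  Step 7: a b B B B  =>  a b B B B B   (applied B -> B B)
  Step 8: a b B B B B  =>  a b b B B B   (applied B -> b)
  Step 9: a b b B B B  =>  a b b b B B   (applied B -> b)
  Step 10: a b b b B B  =>  a b b b B B B   (applied B -> B B)
  Step 11: a b b b B B B  =>  a b b b b B B   (applied B -> b)
  Step 12: a b b b b B B  =>  a b b b b b B   (applied B -> b)
  Step 13: a b b b b b B  =>  a b b b b b B B   (applied B -> B B)
  Step 14: a b b b b b B B  =>  a b b b b b B B B   (applied B -> B B)
  Step 15: a b b b b b B B B  =>  a b b b b b B B B B   (applied B -> B B)
  Step 16: a b b b b b B B B B  =>  a b b b b b B B B B B   (applied B -> B B)
  Step 17: a b b b b b B B B B B  =>  a b b b b b b B B B B   (applied B -> b)
  Step 18: a b b b b b b B B B B  =>  a b b b b b b b B B B   (applied B -> b)
  Step 19: a b b b b b b b B B B  =>  a b b b b b b b b B B   (applied B -> b)
  Step 20: a b b b b b b b b B B  =>  a b b b b b b b b b B   (applied B -> b)
  Step 21: a b b b b b b b b b B  =>  a b b b b b b b b b b   (applied B -> b)
Final yield: a b b b b b b b b b b
Total rewrite steps: 21

21


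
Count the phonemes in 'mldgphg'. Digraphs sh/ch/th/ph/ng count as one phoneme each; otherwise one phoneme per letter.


Parsing 'mldgphg' greedily, digraphs first:
  'm' -> consonant phoneme (phonemes so far: 1)
  'l' -> consonant phoneme (phonemes so far: 2)
  'd' -> consonant phoneme (phonemes so far: 3)
  'g' -> consonant phoneme (phonemes so far: 4)
  'ph' -> digraph (1 consonant phoneme) (phonemes so far: 5)
  'g' -> consonant phoneme (phonemes so far: 6)
Total phonemes: 6

6


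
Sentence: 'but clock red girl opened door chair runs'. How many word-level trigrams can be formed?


Word trigrams from [8] words:
  Trigram 1: (but clock red)
  Trigram 2: (clock red girl)
  Trigram 3: (red girl opened)
  Trigram 4: (girl opened door)
  Trigram 5: (opened door chair)
  Trigram 6: (door chair runs)
Total word trigrams: 8 - 2 = 6

6


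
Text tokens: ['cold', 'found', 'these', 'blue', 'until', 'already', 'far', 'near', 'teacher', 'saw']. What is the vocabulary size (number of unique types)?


Listing all tokens and tracking unique types:
  Token 1: 'cold' -> NEW (unique so far: 1)
  Token 2: 'found' -> NEW (unique so far: 2)
  Token 3: 'these' -> NEW (unique so far: 3)
  Token 4: 'blue' -> NEW (unique so far: 4)
  Token 5: 'until' -> NEW (unique so far: 5)
  Token 6: 'already' -> NEW (unique so far: 6)
  Token 7: 'far' -> NEW (unique so far: 7)
  Token 8: 'near' -> NEW (unique so far: 8)
  Token 9: 'teacher' -> NEW (unique so far: 9)
  Token 10: 'saw' -> NEW (unique so far: 10)
Unique types: ('already', 'blue', 'cold', 'far', 'found', 'near', 'saw', 'teacher', 'these', 'until')
Vocabulary size: 10

10


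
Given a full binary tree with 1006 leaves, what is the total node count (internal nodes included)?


Leaf nodes (terminals): 1006
Internal nodes = n - 1 = 1006 - 1 = 1005
Total = leaves + internal = 1006 + 1005 = 2011

2011


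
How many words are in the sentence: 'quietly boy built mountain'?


Counting words by splitting on spaces:
  Word 1: 'quietly'
  Word 2: 'boy'
  Word 3: 'built'
  Word 4: 'mountain'
Total words: 4

4


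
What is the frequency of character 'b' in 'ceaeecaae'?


Scanning 'ceaeecaae' for 'b':
  No matches found.
Total occurrences of 'b': 0

0


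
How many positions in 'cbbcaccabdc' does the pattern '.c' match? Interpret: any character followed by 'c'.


Pattern: .c means any character followed by 'c'.
Scanning 'cbbcaccabdc' position-by-position:
  Pos 0: window 'cb' -> no
  Pos 1: window 'bb' -> no
  Pos 2: window 'bc' -> MATCH
  Pos 3: window 'ca' -> no
  Pos 4: window 'ac' -> MATCH
  Pos 5: window 'cc' -> MATCH
  Pos 6: window 'ca' -> no
  Pos 7: window 'ab' -> no
  Pos 8: window 'bd' -> no
  Pos 9: window 'dc' -> MATCH
  Pos 10: window 'c' -> no
Total matches: 4

4


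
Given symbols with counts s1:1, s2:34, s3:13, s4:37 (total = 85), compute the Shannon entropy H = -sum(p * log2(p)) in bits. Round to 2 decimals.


Computing entropy H = -sum(p_i * log2(p_i)):
  s1: p = 1/85 = 0.0118, -p*log2(p) = 0.0754
  s2: p = 34/85 = 0.4000, -p*log2(p) = 0.5288
  s3: p = 13/85 = 0.1529, -p*log2(p) = 0.4143
  s4: p = 37/85 = 0.4353, -p*log2(p) = 0.5223
H = sum of terms = 1.5408
Rounded to 2 decimals: 1.54

1.54


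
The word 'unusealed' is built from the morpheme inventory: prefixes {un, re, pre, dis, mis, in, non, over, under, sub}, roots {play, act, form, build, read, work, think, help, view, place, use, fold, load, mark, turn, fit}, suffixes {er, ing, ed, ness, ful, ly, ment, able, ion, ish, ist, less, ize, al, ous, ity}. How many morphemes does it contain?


Segmenting 'unusealed' against the inventory:
  'un' -> prefix (morpheme 1)
  'use' -> root (morpheme 2)
  'al' -> suffix (morpheme 3)
  'ed' -> suffix (morpheme 4)
Total morphemes: 4

4


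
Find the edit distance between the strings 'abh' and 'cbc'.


Building DP table for s1='abh' (len 3) and s2='cbc' (len 3):
       c  b  c
    0  1  2  3
  a 1  1  2  3
  b 2  2  1  2
  h 3  3  2  2
Edit distance = dp[3][3] = 2

2


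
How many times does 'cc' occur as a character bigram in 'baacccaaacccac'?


Scanning 'baacccaaacccac' for bigram 'cc':
  Position 0: 'ba' -> no
  Position 1: 'aa' -> no
  Position 2: 'ac' -> no
  Position 3: 'cc' -> MATCH
  Position 4: 'cc' -> MATCH
  Position 5: 'ca' -> no
  Position 6: 'aa' -> no
  Position 7: 'aa' -> no
  Position 8: 'ac' -> no
  Position 9: 'cc' -> MATCH
  Position 10: 'cc' -> MATCH
  Position 11: 'ca' -> no
  Position 12: 'ac' -> no
Total matches: 4

4


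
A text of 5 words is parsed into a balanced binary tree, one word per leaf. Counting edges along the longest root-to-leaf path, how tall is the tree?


In a balanced binary tree with n leaves the deepest leaf is ceil(log2(n)) edges below the root.
log2(5) = 2.3219
ceil(2.3219) = 3
height (edges) = 3

3


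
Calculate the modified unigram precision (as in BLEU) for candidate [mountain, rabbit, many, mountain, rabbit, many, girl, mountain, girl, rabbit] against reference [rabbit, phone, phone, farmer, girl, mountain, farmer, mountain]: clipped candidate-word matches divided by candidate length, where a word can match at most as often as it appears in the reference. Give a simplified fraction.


Reference word counts: {'farmer': 2, 'girl': 1, 'mountain': 2, 'phone': 2, 'rabbit': 1}
Checking each candidate word (with clipping):
  'mountain' -> in reference (ref count 2, used 1/2) -> match (matches: 1)
  'rabbit' -> in reference (ref count 1, used 1/1) -> match (matches: 2)
  'many' -> not in reference -> no match (matches: 2)
  'mountain' -> in reference (ref count 2, used 2/2) -> match (matches: 3)
  'rabbit' -> ref count 1 already used up (1/1) -> clipped, no match (matches: 3)
  'many' -> not in reference -> no match (matches: 3)
  'girl' -> in reference (ref count 1, used 1/1) -> match (matches: 4)
  'mountain' -> ref count 2 already used up (2/2) -> clipped, no match (matches: 4)
  'girl' -> ref count 1 already used up (1/1) -> clipped, no match (matches: 4)
  'rabbit' -> ref count 1 already used up (1/1) -> clipped, no match (matches: 4)
Clipped matches: 4, Candidate length: 10
Precision = 4/10 = 2/5

2/5


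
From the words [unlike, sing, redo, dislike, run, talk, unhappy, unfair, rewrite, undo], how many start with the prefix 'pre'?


Checking each word for prefix 'pre':
  'unlike' -> no (count: 0)
  'sing' -> no (count: 0)
  'redo' -> no (count: 0)
  'dislike' -> no (count: 0)
  'run' -> no (count: 0)
  'talk' -> no (count: 0)
  'unhappy' -> no (count: 0)
  'unfair' -> no (count: 0)
  'rewrite' -> no (count: 0)
  'undo' -> no (count: 0)
Total with prefix 'pre': 0

0


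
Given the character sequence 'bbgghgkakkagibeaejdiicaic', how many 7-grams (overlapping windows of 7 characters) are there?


String 'bbgghgkakkagibeaejdiicaic' has length L = 25.
Number of overlapping n-grams = L - n + 1
Substituting: 25 - 7 + 1 = 19

19


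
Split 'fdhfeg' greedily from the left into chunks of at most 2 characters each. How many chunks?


'fdhfeg' has 6 characters.
Chunking with max size 2:
  Chunk 1: 'fd' (positions 0-1)
  Chunk 2: 'hf' (positions 2-3)
  Chunk 3: 'eg' (positions 4-5)
Total chunks: ceil(6 / 2) = 3

3


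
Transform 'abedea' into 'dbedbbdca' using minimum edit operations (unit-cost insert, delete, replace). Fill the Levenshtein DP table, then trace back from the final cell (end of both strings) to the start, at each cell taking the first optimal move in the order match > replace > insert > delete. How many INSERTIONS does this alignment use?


Edit distance = 5. Backtracking from cell (6, 9) with preference match > replace > insert > delete,
then listing the resulting alignment 'abedea' -> 'dbedbbdca' left to right:
  Step 1: replace a->d
  Step 2: keep 'b'
  Step 3: keep 'e'
  Step 4: insert 'd' [insertion #1]
  Step 5: insert 'b' [insertion #2]
  Step 6: insert 'b' [insertion #3]
  Step 7: keep 'd'
  Step 8: replace e->c
  Step 9: keep 'a'
Total insertions: 3

3


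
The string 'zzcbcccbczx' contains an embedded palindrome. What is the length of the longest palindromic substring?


Scanning 'zzcbcccbczx' for palindromic substrings.
Substring at positions 1-9: 'zcbcccbcz'.
Check: reverse('zcbcccbcz') = 'zcbcccbcz' -> palindrome confirmed.
Neighbouring characters ('z' / 'x') break symmetry, so it cannot extend further.
No longer palindromic substring exists; longest length = 9

9


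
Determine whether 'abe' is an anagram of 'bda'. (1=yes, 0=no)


Sort characters of 'abe': 'abe'
Sort characters of 'bda': 'abd'
Sorted forms differ -> they are NOT anagrams
Result: 0

0


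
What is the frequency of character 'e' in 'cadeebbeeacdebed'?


Scanning 'cadeebbeeacdebed' for 'e':
  Position 3: 'e' -> MATCH (count: 1)
  Position 4: 'e' -> MATCH (count: 2)
  Position 7: 'e' -> MATCH (count: 3)
  Position 8: 'e' -> MATCH (count: 4)
  Position 12: 'e' -> MATCH (count: 5)
  Position 14: 'e' -> MATCH (count: 6)
Total occurrences of 'e': 6

6


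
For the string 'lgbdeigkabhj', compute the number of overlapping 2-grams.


String 'lgbdeigkabhj' has length L = 12.
Number of overlapping n-grams = L - n + 1
Substituting: 12 - 2 + 1 = 11

11


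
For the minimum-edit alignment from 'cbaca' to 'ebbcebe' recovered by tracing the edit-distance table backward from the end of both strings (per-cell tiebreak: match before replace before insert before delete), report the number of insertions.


Edit distance = 5. Backtracking from cell (5, 7) with preference match > replace > insert > delete,
then listing the resulting alignment 'cbaca' -> 'ebbcebe' left to right:
  Step 1: replace c->e
  Step 2: keep 'b'
  Step 3: replace a->b
  Step 4: keep 'c'
  Step 5: insert 'e' [insertion #1]
  Step 6: insert 'b' [insertion #2]
  Step 7: replace a->e
Total insertions: 2

2


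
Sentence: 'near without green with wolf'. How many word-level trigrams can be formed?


Word trigrams from [5] words:
  Trigram 1: (near without green)
  Trigram 2: (without green with)
  Trigram 3: (green with wolf)
Total word trigrams: 5 - 2 = 3

3


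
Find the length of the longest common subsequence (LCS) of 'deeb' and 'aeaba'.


DP table for LCS of 'deeb' and 'aeaba':
       a  e  a  b  a
    0  0  0  0  0  0
  d 0  0  0  0  0  0
  e 0  0  1  1  1  1
  e 0  0  1  1  1  1
  b 0  0  1  1  2  2
LCS: 'eb'
LCS length = 2

2


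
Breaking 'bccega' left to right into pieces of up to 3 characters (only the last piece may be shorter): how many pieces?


'bccega' has 6 characters.
Chunking with max size 3:
  Chunk 1: 'bcc' (positions 0-2)
  Chunk 2: 'ega' (positions 3-5)
Total chunks: ceil(6 / 3) = 2

2


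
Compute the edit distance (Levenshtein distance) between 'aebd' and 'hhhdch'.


Building DP table for s1='aebd' (len 4) and s2='hhhdch' (len 6):
       h  h  h  d  c  h
    0  1  2  3  4  5  6
  a 1  1  2  3  4  5  6
  e 2  2  2  3  4  5  6
  b 3  3  3  3  4  5  6
  d 4  4  4  4  3  4  5
Edit distance = dp[4][6] = 5

5


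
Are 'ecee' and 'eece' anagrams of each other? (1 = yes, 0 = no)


Sort characters of 'ecee': 'ceee'
Sort characters of 'eece': 'ceee'
Sorted forms match -> they ARE anagrams
Result: 1

1


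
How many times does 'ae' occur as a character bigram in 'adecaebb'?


Scanning 'adecaebb' for bigram 'ae':
  Position 0: 'ad' -> no
  Position 1: 'de' -> no
  Position 2: 'ec' -> no
  Position 3: 'ca' -> no
  Position 4: 'ae' -> MATCH
  Position 5: 'eb' -> no
  Position 6: 'bb' -> no
Total matches: 1

1
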